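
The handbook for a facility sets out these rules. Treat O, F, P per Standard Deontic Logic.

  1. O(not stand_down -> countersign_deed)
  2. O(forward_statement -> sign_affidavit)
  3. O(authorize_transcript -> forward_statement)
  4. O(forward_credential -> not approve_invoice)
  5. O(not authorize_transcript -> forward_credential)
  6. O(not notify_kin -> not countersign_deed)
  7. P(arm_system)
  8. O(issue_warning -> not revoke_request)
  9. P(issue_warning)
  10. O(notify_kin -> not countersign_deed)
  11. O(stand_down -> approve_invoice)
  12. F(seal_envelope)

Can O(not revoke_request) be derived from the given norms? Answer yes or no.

Premise 8 is O(issue_warning -> not revoke_request), but O(issue_warning) is not derivable from the premises (the permission P(issue_warning) asserts only not O(not issue_warning), not O(issue_warning)), so it does not yield O(not revoke_request).
No other premise forces O(not revoke_request). An ideal world satisfying every premise can still have not revoke_request false, so O(not revoke_request) is not derivable.

No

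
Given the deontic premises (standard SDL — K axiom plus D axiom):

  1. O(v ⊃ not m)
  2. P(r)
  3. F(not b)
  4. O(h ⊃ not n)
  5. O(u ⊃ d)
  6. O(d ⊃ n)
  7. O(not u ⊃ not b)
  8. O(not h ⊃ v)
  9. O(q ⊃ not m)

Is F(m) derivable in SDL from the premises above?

Yes

F(not b) at premise 3 means O(b).
The contrapositive of premise 7 (O(not u ⊃ not b)) is O(b ⊃ u), and O(b) is already established, so O(u).
With premise 5, O(u ⊃ d), the K-axiom yields O(d).
With premise 6, O(d ⊃ n), the K-axiom yields O(n).
Premise 4, O(h ⊃ not n), contraposes to O(n ⊃ not h); with O(n) we get O(not h).
Premise 8 is O(not h ⊃ v); since O(not h), deontic closure gives O(v).
With premise 1, O(v ⊃ not m), the K-axiom yields O(not m).
Premises 2, 9 do not contribute to this derivation.
So O(not m) holds, i.e. F(m). The claim follows.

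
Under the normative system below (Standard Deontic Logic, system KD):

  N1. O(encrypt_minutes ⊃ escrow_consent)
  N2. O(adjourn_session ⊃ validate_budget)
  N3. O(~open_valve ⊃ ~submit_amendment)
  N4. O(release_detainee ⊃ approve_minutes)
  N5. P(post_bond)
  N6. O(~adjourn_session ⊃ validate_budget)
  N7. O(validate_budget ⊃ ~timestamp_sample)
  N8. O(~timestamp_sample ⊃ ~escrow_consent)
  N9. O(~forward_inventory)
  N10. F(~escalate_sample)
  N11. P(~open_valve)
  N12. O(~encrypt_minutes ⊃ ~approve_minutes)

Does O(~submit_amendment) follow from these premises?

Premise 3 is O(~open_valve ⊃ ~submit_amendment), but O(~open_valve) is not derivable from the premises (the permission P(~open_valve) asserts only ~O(open_valve), not O(~open_valve)), so it does not yield O(~submit_amendment).
No other premise forces O(~submit_amendment). An ideal world satisfying every premise can still have ~submit_amendment false, so O(~submit_amendment) is not derivable.

No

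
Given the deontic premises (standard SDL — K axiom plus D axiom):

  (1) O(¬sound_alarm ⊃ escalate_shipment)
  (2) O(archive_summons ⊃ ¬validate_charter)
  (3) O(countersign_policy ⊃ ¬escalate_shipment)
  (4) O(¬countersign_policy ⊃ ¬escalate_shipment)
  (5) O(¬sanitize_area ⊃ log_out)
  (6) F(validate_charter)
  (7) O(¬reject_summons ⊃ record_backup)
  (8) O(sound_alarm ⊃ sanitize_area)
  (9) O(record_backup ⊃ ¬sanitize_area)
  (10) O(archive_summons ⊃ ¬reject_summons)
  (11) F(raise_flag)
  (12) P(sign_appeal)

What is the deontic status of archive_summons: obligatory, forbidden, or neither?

By case analysis on countersign_policy: premise 3 gives O(countersign_policy ⊃ ¬escalate_shipment) and premise 4 gives O(¬countersign_policy ⊃ ¬escalate_shipment), so O(¬escalate_shipment) either way.
Premise 1, O(¬sound_alarm ⊃ escalate_shipment), contraposes to O(¬escalate_shipment ⊃ sound_alarm); with O(¬escalate_shipment) we get O(sound_alarm).
Premise 8 is O(sound_alarm ⊃ sanitize_area); since O(sound_alarm), deontic closure gives O(sanitize_area).
Premise 9 is O(record_backup ⊃ ¬sanitize_area); contrapositively O(sanitize_area ⊃ ¬record_backup). Since O(sanitize_area) holds, K gives O(¬record_backup).
The contrapositive of premise 7 (O(¬reject_summons ⊃ record_backup)) is O(¬record_backup ⊃ reject_summons), and O(¬record_backup) is already established, so O(reject_summons).
Premise 10, O(archive_summons ⊃ ¬reject_summons), contraposes to O(reject_summons ⊃ ¬archive_summons); with O(reject_summons) we get O(¬archive_summons).
Premises 2, 5, 6, 11, 12 do not contribute to this derivation.
Thus O(¬archive_summons), which is F(archive_summons): archive_summons is forbidden.

Forbidden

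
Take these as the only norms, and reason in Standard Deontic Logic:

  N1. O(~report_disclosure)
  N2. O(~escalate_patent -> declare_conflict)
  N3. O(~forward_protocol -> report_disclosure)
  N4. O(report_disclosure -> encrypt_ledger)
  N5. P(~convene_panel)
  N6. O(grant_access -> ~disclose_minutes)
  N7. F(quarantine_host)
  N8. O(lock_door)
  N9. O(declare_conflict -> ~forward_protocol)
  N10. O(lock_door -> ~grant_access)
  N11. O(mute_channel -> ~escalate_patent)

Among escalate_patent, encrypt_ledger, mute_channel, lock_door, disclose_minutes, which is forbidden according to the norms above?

mute_channel

Premise 1 states O(~report_disclosure) outright.
Premise 3, O(~forward_protocol -> report_disclosure), contraposes to O(~report_disclosure -> forward_protocol); with O(~report_disclosure) we get O(forward_protocol).
The contrapositive of premise 9 (O(declare_conflict -> ~forward_protocol)) is O(forward_protocol -> ~declare_conflict), and O(forward_protocol) is already established, so O(~declare_conflict).
Premise 2, O(~escalate_patent -> declare_conflict), contraposes to O(~declare_conflict -> escalate_patent); with O(~declare_conflict) we get O(escalate_patent).
Premise 11, O(mute_channel -> ~escalate_patent), contraposes to O(escalate_patent -> ~mute_channel); with O(escalate_patent) we get O(~mute_channel).
So O(~mute_channel) holds, i.e. mute_channel is forbidden. None of the other listed options is forbidden under the premises.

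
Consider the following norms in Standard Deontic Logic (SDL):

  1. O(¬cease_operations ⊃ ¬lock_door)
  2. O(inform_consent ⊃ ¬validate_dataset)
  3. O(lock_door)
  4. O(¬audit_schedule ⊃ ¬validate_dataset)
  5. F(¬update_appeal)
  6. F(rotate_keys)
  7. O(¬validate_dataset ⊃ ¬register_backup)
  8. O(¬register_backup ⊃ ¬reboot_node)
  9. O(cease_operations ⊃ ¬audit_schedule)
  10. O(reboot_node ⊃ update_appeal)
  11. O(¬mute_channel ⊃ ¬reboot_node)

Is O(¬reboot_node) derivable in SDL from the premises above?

Yes

From premise 3 we have O(lock_door).
The contrapositive of premise 1 (O(¬cease_operations ⊃ ¬lock_door)) is O(lock_door ⊃ cease_operations), and O(lock_door) is already established, so O(cease_operations).
Premise 9 is O(cease_operations ⊃ ¬audit_schedule); since O(cease_operations), deontic closure gives O(¬audit_schedule).
Applying K to premise 4 (O(¬audit_schedule ⊃ ¬validate_dataset)) and O(¬audit_schedule) yields O(¬validate_dataset).
Premise 7 is O(¬validate_dataset ⊃ ¬register_backup); since O(¬validate_dataset), deontic closure gives O(¬register_backup).
From O(¬register_backup) and premise 8, O(¬register_backup ⊃ ¬reboot_node), we obtain O(¬reboot_node).
Premises 2, 5, 6, 10, 11 do not contribute to this derivation.
So O(¬reboot_node) follows.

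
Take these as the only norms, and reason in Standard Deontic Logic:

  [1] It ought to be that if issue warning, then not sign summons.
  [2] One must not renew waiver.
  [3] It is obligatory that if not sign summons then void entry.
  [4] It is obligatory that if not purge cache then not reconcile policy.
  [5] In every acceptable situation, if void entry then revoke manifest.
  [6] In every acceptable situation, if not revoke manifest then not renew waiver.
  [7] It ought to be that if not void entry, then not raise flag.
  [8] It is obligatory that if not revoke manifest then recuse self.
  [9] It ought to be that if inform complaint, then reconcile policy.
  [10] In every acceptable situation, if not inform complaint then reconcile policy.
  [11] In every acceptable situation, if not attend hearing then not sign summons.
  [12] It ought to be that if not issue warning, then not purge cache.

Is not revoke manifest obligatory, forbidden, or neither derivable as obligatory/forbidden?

By case analysis on inform_complaint: premise 9 gives O(inform_complaint → reconcile_policy) and premise 10 gives O(¬inform_complaint → reconcile_policy), so O(reconcile_policy) either way.
Premise 4, O(¬purge_cache → ¬reconcile_policy), contraposes to O(reconcile_policy → purge_cache); with O(reconcile_policy) we get O(purge_cache).
Premise 12 is O(¬issue_warning → ¬purge_cache); contrapositively O(purge_cache → issue_warning). Since O(purge_cache) holds, K gives O(issue_warning).
With premise 1, O(issue_warning → ¬sign_summons), the K-axiom yields O(¬sign_summons).
From O(¬sign_summons) and premise 3, O(¬sign_summons → void_entry), we obtain O(void_entry).
With premise 5, O(void_entry → revoke_manifest), the K-axiom yields O(revoke_manifest).
Premises 2, 6, 7, 8, 11 do not contribute to this derivation.
Thus O(revoke_manifest), which is F(¬revoke_manifest): ¬revoke_manifest is forbidden.

Forbidden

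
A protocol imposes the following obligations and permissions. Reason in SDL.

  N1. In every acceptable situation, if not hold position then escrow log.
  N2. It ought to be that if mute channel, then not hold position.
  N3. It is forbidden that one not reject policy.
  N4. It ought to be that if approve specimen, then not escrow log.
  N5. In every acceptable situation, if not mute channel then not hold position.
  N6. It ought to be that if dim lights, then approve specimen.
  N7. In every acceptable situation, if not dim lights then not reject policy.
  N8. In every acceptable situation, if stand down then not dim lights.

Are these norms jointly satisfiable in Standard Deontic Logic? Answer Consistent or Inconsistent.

Inconsistent

Premises 5 and 2 cover both cases: O(¬mute_channel → ¬hold_position) and O(mute_channel → ¬hold_position). Since ¬mute_channel ∨ mute_channel is a tautology, O(¬hold_position) follows.
Applying K to premise 1 (O(¬hold_position → escrow_log)) and O(¬hold_position) yields O(escrow_log).
Premise 4 is O(approve_specimen → ¬escrow_log); contrapositively O(escrow_log → ¬approve_specimen). Since O(escrow_log) holds, K gives O(¬approve_specimen).
Premise 6 is O(dim_lights → approve_specimen); contrapositively O(¬approve_specimen → ¬dim_lights). Since O(¬approve_specimen) holds, K gives O(¬dim_lights).
Premise 7 is O(¬dim_lights → ¬reject_policy); since O(¬dim_lights), deontic closure gives O(¬reject_policy).
However, F(¬reject_policy) at premise 3 amounts to O(reject_policy).
We now have both O(¬reject_policy) and O(reject_policy) — reject_policy is simultaneously obligatory and forbidden, violating the D-axiom.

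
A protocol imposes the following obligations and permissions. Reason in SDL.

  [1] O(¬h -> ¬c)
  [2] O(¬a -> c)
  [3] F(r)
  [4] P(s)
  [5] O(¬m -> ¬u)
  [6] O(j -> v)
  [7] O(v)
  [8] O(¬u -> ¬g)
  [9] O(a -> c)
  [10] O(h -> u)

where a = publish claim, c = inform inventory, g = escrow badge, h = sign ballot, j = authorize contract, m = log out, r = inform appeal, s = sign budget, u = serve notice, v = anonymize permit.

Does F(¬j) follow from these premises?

No

Premise 6 is O(j -> v); even if O(v) held, inferring O(j) would be affirming the consequent — invalid.
No other premise forces O(j). An ideal world satisfying every premise can still have ¬j true, so F(¬j) is not derivable.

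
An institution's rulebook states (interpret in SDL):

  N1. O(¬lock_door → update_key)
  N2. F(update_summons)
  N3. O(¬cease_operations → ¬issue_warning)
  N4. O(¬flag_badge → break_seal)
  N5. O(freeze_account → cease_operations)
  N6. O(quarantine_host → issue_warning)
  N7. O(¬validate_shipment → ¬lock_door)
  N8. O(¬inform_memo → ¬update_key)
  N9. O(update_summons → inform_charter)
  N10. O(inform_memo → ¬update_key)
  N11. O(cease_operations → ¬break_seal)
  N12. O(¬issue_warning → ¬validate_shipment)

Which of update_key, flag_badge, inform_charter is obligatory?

By case analysis on inform_memo: premise 10 gives O(inform_memo → ¬update_key) and premise 8 gives O(¬inform_memo → ¬update_key), so O(¬update_key) either way.
Premise 1 is O(¬lock_door → update_key); contrapositively O(¬update_key → lock_door). Since O(¬update_key) holds, K gives O(lock_door).
Premise 7 is O(¬validate_shipment → ¬lock_door); contrapositively O(lock_door → validate_shipment). Since O(lock_door) holds, K gives O(validate_shipment).
The contrapositive of premise 12 (O(¬issue_warning → ¬validate_shipment)) is O(validate_shipment → issue_warning), and O(validate_shipment) is already established, so O(issue_warning).
Premise 3 is O(¬cease_operations → ¬issue_warning); contrapositively O(issue_warning → cease_operations). Since O(issue_warning) holds, K gives O(cease_operations).
From O(cease_operations) and premise 11, O(cease_operations → ¬break_seal), we obtain O(¬break_seal).
The contrapositive of premise 4 (O(¬flag_badge → break_seal)) is O(¬break_seal → flag_badge), and O(¬break_seal) is already established, so O(flag_badge).
So O(flag_badge) holds — flag_badge is obligatory. None of the other listed options is made obligatory by any chain of premises.

flag_badge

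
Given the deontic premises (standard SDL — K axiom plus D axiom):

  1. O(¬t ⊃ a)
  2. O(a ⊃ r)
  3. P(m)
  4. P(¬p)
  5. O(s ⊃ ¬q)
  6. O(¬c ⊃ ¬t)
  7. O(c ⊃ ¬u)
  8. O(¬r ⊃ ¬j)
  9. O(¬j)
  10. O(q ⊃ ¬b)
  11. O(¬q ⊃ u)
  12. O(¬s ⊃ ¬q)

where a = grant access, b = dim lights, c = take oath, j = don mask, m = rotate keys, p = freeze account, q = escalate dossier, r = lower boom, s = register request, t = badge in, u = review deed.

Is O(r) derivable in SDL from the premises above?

Yes

By case analysis on ¬s: premise 12 gives O(¬s ⊃ ¬q) and premise 5 gives O(s ⊃ ¬q), so O(¬q) either way.
Premise 11 is O(¬q ⊃ u); since O(¬q), deontic closure gives O(u).
Premise 7, O(c ⊃ ¬u), contraposes to O(u ⊃ ¬c); with O(u) we get O(¬c).
With premise 6, O(¬c ⊃ ¬t), the K-axiom yields O(¬t).
Premise 1 is O(¬t ⊃ a); since O(¬t), deontic closure gives O(a).
Applying K to premise 2 (O(a ⊃ r)) and O(a) yields O(r).
Premises 3, 4, 8, 9, 10 do not contribute to this derivation.
So O(r) follows.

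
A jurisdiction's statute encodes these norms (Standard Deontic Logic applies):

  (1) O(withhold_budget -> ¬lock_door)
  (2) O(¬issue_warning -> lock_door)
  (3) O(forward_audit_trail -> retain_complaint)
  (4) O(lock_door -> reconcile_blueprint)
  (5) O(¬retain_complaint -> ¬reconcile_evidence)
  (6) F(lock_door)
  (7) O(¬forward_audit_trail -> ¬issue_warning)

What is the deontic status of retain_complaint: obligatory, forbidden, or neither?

Premise 6 is F(lock_door), i.e. O(¬lock_door).
Premise 2, O(¬issue_warning -> lock_door), contraposes to O(¬lock_door -> issue_warning); with O(¬lock_door) we get O(issue_warning).
Premise 7, O(¬forward_audit_trail -> ¬issue_warning), contraposes to O(issue_warning -> forward_audit_trail); with O(issue_warning) we get O(forward_audit_trail).
Applying K to premise 3 (O(forward_audit_trail -> retain_complaint)) and O(forward_audit_trail) yields O(retain_complaint).
Premises 1, 4, 5 do not contribute to this derivation.
Hence retain_complaint is obligatory.

Obligatory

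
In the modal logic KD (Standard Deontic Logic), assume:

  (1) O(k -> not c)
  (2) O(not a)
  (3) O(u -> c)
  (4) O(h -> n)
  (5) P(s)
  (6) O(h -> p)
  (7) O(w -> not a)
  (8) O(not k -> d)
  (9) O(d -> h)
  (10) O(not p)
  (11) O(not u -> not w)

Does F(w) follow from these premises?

From premise 10 we have O(not p).
Premise 6 is O(h -> p); contrapositively O(not p -> not h). Since O(not p) holds, K gives O(not h).
The contrapositive of premise 9 (O(d -> h)) is O(not h -> not d), and O(not h) is already established, so O(not d).
The contrapositive of premise 8 (O(not k -> d)) is O(not d -> k), and O(not d) is already established, so O(k).
Premise 1 is O(k -> not c); since O(k), deontic closure gives O(not c).
The contrapositive of premise 3 (O(u -> c)) is O(not c -> not u), and O(not c) is already established, so O(not u).
Premise 11 is O(not u -> not w); since O(not u), deontic closure gives O(not w).
Premises 2, 4, 5, 7 do not contribute to this derivation.
So O(not w) holds, i.e. F(w). The claim follows.

Yes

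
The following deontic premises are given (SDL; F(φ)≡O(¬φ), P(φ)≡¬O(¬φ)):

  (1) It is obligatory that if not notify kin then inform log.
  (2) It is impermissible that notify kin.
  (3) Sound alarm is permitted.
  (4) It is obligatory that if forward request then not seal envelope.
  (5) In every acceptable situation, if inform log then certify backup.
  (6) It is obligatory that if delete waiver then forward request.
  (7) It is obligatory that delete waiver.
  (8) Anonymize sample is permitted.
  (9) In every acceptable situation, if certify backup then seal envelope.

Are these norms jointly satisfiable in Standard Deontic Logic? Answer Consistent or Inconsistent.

From premise 7 we have O(delete_waiver).
Premise 6 is O(delete_waiver → forward_request); since O(delete_waiver), deontic closure gives O(forward_request).
From O(forward_request) and premise 4, O(forward_request → ¬seal_envelope), we obtain O(¬seal_envelope).
Premise 9, O(certify_backup → seal_envelope), contraposes to O(¬seal_envelope → ¬certify_backup); with O(¬seal_envelope) we get O(¬certify_backup).
Premise 5, O(inform_log → certify_backup), contraposes to O(¬certify_backup → ¬inform_log); with O(¬certify_backup) we get O(¬inform_log).
Premise 1 is O(¬notify_kin → inform_log); contrapositively O(¬inform_log → notify_kin). Since O(¬inform_log) holds, K gives O(notify_kin).
Yet premise 2 is F(notify_kin), i.e. O(¬notify_kin).
We now have both O(notify_kin) and O(¬notify_kin) — notify_kin is simultaneously obligatory and forbidden, violating the D-axiom.

Inconsistent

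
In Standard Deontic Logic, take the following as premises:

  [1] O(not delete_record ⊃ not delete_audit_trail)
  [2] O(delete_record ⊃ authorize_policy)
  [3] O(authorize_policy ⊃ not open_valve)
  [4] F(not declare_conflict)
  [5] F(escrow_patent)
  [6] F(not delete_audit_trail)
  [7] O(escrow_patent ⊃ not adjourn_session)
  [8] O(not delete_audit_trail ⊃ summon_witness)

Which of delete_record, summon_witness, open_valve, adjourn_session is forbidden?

F(not delete_audit_trail) at premise 6 means O(delete_audit_trail).
The contrapositive of premise 1 (O(not delete_record ⊃ not delete_audit_trail)) is O(delete_audit_trail ⊃ delete_record), and O(delete_audit_trail) is already established, so O(delete_record).
From O(delete_record) and premise 2, O(delete_record ⊃ authorize_policy), we obtain O(authorize_policy).
Premise 3 is O(authorize_policy ⊃ not open_valve); since O(authorize_policy), deontic closure gives O(not open_valve).
So O(not open_valve) holds, i.e. open_valve is forbidden. None of the other listed options is forbidden under the premises.

open_valve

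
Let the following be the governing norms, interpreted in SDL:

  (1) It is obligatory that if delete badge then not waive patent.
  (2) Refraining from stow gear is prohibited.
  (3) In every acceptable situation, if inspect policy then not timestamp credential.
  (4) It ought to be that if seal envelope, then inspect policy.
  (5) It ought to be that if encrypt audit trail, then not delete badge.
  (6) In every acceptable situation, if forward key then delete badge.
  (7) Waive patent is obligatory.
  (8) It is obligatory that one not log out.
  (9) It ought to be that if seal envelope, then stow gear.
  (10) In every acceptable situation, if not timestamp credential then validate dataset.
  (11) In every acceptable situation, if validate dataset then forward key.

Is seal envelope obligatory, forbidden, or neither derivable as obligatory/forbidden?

Premise 7 gives O(waive_patent).
Premise 1 is O(delete_badge → ¬waive_patent); contrapositively O(waive_patent → ¬delete_badge). Since O(waive_patent) holds, K gives O(¬delete_badge).
Premise 6 is O(forward_key → delete_badge); contrapositively O(¬delete_badge → ¬forward_key). Since O(¬delete_badge) holds, K gives O(¬forward_key).
Premise 11, O(validate_dataset → forward_key), contraposes to O(¬forward_key → ¬validate_dataset); with O(¬forward_key) we get O(¬validate_dataset).
Premise 10, O(¬timestamp_credential → validate_dataset), contraposes to O(¬validate_dataset → timestamp_credential); with O(¬validate_dataset) we get O(timestamp_credential).
The contrapositive of premise 3 (O(inspect_policy → ¬timestamp_credential)) is O(timestamp_credential → ¬inspect_policy), and O(timestamp_credential) is already established, so O(¬inspect_policy).
Premise 4, O(seal_envelope → inspect_policy), contraposes to O(¬inspect_policy → ¬seal_envelope); with O(¬inspect_policy) we get O(¬seal_envelope).
Premises 2, 5, 8, 9 do not contribute to this derivation.
Thus O(¬seal_envelope), which is F(seal_envelope): seal_envelope is forbidden.

Forbidden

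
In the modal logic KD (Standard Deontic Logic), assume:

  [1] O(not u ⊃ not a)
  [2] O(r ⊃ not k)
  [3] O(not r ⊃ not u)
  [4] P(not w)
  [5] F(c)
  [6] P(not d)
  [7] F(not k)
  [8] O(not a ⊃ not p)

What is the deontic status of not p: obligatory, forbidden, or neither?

Obligatory

Premise 7, F(not k), is equivalent to O(k).
Premise 2 is O(r ⊃ not k); contrapositively O(k ⊃ not r). Since O(k) holds, K gives O(not r).
With premise 3, O(not r ⊃ not u), the K-axiom yields O(not u).
From O(not u) and premise 1, O(not u ⊃ not a), we obtain O(not a).
From O(not a) and premise 8, O(not a ⊃ not p), we obtain O(not p).
Premises 4, 5, 6 do not contribute to this derivation.
Hence not p is obligatory.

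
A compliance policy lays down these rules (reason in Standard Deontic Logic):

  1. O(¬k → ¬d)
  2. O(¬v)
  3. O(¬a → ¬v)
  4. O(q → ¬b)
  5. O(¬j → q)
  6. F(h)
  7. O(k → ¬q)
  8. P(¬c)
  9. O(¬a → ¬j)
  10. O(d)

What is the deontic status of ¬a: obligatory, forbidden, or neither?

Forbidden

From premise 10 we have O(d).
Premise 1, O(¬k → ¬d), contraposes to O(d → k); with O(d) we get O(k).
Premise 7 is O(k → ¬q); since O(k), deontic closure gives O(¬q).
The contrapositive of premise 5 (O(¬j → q)) is O(¬q → j), and O(¬q) is already established, so O(j).
Premise 9, O(¬a → ¬j), contraposes to O(j → a); with O(j) we get O(a).
Premises 2, 3, 4, 6, 8 do not contribute to this derivation.
Thus O(a), which is F(¬a): ¬a is forbidden.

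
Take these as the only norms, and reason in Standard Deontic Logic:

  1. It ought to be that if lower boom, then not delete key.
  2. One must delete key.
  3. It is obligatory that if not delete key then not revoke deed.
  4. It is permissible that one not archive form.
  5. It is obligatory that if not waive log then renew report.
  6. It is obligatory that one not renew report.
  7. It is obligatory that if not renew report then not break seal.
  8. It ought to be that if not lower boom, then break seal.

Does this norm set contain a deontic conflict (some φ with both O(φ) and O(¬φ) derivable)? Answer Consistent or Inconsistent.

Inconsistent

Premise 2 states O(delete_key) outright.
Premise 1, O(lower_boom → ¬delete_key), contraposes to O(delete_key → ¬lower_boom); with O(delete_key) we get O(¬lower_boom).
Applying K to premise 8 (O(¬lower_boom → break_seal)) and O(¬lower_boom) yields O(break_seal).
Premise 7 is O(¬renew_report → ¬break_seal); contrapositively O(break_seal → renew_report). Since O(break_seal) holds, K gives O(renew_report).
Yet premise 6 states O(¬renew_report).
We now have both O(renew_report) and O(¬renew_report) — renew_report is simultaneously obligatory and forbidden, violating the D-axiom.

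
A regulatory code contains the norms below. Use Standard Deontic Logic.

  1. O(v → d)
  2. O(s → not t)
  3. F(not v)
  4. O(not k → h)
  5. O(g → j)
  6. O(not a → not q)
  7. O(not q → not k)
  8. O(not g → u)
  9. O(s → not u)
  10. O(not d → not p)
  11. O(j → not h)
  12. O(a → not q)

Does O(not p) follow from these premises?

Premise 10 is O(not d → not p), but O(not d) is not derivable from the premises, so it does not yield O(not p).
No other premise forces O(not p). An ideal world satisfying every premise can still have not p false, so O(not p) is not derivable.

No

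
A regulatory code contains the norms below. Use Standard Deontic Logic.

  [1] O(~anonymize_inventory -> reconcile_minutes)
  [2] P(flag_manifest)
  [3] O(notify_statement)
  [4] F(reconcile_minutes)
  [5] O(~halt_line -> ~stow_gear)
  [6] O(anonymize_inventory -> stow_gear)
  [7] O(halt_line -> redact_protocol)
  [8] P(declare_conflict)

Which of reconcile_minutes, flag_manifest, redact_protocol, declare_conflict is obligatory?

redact_protocol

Premise 4 is F(reconcile_minutes), i.e. O(~reconcile_minutes).
The contrapositive of premise 1 (O(~anonymize_inventory -> reconcile_minutes)) is O(~reconcile_minutes -> anonymize_inventory), and O(~reconcile_minutes) is already established, so O(anonymize_inventory).
Premise 6 is O(anonymize_inventory -> stow_gear); since O(anonymize_inventory), deontic closure gives O(stow_gear).
Premise 5 is O(~halt_line -> ~stow_gear); contrapositively O(stow_gear -> halt_line). Since O(stow_gear) holds, K gives O(halt_line).
Applying K to premise 7 (O(halt_line -> redact_protocol)) and O(halt_line) yields O(redact_protocol).
So O(redact_protocol) holds — redact_protocol is obligatory. None of the other listed options is made obligatory by any chain of premises.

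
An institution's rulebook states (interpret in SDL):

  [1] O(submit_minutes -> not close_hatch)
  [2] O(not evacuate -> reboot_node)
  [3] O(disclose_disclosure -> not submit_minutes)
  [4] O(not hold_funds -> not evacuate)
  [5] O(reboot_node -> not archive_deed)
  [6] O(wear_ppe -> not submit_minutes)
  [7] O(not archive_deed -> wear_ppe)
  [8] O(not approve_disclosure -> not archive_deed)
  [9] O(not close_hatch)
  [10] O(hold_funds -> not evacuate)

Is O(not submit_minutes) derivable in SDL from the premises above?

Yes

By case analysis on hold_funds: premise 10 gives O(hold_funds -> not evacuate) and premise 4 gives O(not hold_funds -> not evacuate), so O(not evacuate) either way.
From O(not evacuate) and premise 2, O(not evacuate -> reboot_node), we obtain O(reboot_node).
Premise 5 is O(reboot_node -> not archive_deed); since O(reboot_node), deontic closure gives O(not archive_deed).
With premise 7, O(not archive_deed -> wear_ppe), the K-axiom yields O(wear_ppe).
With premise 6, O(wear_ppe -> not submit_minutes), the K-axiom yields O(not submit_minutes).
Premises 1, 3, 8, 9 do not contribute to this derivation.
So O(not submit_minutes) follows.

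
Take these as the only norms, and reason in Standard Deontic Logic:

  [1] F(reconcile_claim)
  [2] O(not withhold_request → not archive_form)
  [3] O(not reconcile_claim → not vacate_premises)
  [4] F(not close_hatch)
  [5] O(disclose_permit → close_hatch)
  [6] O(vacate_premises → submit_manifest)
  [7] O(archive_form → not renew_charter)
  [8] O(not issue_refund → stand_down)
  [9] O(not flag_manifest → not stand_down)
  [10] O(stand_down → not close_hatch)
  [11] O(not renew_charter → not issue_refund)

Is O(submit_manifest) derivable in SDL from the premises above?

No

Premise 6 is O(vacate_premises → submit_manifest), but O(vacate_premises) is not derivable from the premises, so it does not yield O(submit_manifest).
No other premise forces O(submit_manifest). An ideal world satisfying every premise can still have submit_manifest false, so O(submit_manifest) is not derivable.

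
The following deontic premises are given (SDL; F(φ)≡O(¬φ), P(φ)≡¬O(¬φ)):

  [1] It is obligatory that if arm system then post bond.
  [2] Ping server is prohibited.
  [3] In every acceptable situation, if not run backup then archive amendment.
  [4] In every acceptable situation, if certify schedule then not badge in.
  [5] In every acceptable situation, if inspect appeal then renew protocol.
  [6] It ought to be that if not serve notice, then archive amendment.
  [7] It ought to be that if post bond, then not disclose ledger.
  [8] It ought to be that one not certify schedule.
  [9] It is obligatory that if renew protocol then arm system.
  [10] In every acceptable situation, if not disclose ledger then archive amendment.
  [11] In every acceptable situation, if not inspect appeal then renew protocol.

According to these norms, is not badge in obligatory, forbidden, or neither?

Neither

Premise 4 is O(certify_schedule → ¬badge_in), but O(certify_schedule) is not derivable from the premises, so it does not yield O(¬badge_in).
No premise or chain of K-axiom applications forces O(¬badge_in), and none forces O(badge_in). So ¬badge_in is neither obligatory nor forbidden under these norms.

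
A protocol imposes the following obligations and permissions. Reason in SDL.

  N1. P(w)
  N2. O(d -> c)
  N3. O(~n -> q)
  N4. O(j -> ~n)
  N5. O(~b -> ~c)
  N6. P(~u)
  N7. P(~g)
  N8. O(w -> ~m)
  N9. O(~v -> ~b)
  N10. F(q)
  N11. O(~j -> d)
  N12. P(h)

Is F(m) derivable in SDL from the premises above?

No

Premise 8 is O(w -> ~m), but O(w) is not derivable from the premises (the permission P(w) asserts only ~O(~w), not O(w)), so it does not yield O(~m).
No other premise forces O(~m). An ideal world satisfying every premise can still have m true, so F(m) is not derivable.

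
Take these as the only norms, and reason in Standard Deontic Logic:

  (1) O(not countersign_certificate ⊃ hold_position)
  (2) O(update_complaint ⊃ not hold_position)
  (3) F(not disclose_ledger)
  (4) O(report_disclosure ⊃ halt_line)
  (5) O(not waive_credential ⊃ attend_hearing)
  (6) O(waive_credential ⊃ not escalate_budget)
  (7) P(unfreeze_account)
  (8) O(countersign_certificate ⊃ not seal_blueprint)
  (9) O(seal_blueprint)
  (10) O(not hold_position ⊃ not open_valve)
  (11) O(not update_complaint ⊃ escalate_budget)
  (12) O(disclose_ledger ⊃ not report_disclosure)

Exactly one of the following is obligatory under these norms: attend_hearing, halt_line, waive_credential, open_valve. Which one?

From premise 9 we have O(seal_blueprint).
The contrapositive of premise 8 (O(countersign_certificate ⊃ not seal_blueprint)) is O(seal_blueprint ⊃ not countersign_certificate), and O(seal_blueprint) is already established, so O(not countersign_certificate).
From O(not countersign_certificate) and premise 1, O(not countersign_certificate ⊃ hold_position), we obtain O(hold_position).
Premise 2, O(update_complaint ⊃ not hold_position), contraposes to O(hold_position ⊃ not update_complaint); with O(hold_position) we get O(not update_complaint).
Applying K to premise 11 (O(not update_complaint ⊃ escalate_budget)) and O(not update_complaint) yields O(escalate_budget).
Premise 6, O(waive_credential ⊃ not escalate_budget), contraposes to O(escalate_budget ⊃ not waive_credential); with O(escalate_budget) we get O(not waive_credential).
Applying K to premise 5 (O(not waive_credential ⊃ attend_hearing)) and O(not waive_credential) yields O(attend_hearing).
So O(attend_hearing) holds — attend_hearing is obligatory. None of the other listed options is made obligatory by any chain of premises.

attend_hearing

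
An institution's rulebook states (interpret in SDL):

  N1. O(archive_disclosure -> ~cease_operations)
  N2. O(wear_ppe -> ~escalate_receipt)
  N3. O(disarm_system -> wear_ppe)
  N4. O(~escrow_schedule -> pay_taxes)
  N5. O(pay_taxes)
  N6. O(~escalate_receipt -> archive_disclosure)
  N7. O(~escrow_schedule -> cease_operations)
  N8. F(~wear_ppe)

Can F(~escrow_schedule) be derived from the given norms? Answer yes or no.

Yes

Premise 8 is F(~wear_ppe), i.e. O(wear_ppe).
Premise 2 is O(wear_ppe -> ~escalate_receipt); since O(wear_ppe), deontic closure gives O(~escalate_receipt).
Applying K to premise 6 (O(~escalate_receipt -> archive_disclosure)) and O(~escalate_receipt) yields O(archive_disclosure).
From O(archive_disclosure) and premise 1, O(archive_disclosure -> ~cease_operations), we obtain O(~cease_operations).
Premise 7, O(~escrow_schedule -> cease_operations), contraposes to O(~cease_operations -> escrow_schedule); with O(~cease_operations) we get O(escrow_schedule).
Premises 3, 4, 5 do not contribute to this derivation.
So O(escrow_schedule) holds, i.e. F(~escrow_schedule). The claim follows.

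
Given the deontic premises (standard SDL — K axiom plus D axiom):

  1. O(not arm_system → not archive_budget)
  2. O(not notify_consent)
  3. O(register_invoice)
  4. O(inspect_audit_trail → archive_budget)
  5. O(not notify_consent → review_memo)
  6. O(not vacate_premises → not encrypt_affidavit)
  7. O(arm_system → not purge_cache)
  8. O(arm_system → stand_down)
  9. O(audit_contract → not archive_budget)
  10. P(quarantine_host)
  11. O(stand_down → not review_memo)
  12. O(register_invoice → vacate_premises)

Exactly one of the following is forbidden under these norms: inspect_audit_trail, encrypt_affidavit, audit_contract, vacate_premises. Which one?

Premise 2 gives O(not notify_consent).
From O(not notify_consent) and premise 5, O(not notify_consent → review_memo), we obtain O(review_memo).
Premise 11 is O(stand_down → not review_memo); contrapositively O(review_memo → not stand_down). Since O(review_memo) holds, K gives O(not stand_down).
Premise 8, O(arm_system → stand_down), contraposes to O(not stand_down → not arm_system); with O(not stand_down) we get O(not arm_system).
Applying K to premise 1 (O(not arm_system → not archive_budget)) and O(not arm_system) yields O(not archive_budget).
The contrapositive of premise 4 (O(inspect_audit_trail → archive_budget)) is O(not archive_budget → not inspect_audit_trail), and O(not archive_budget) is already established, so O(not inspect_audit_trail).
So O(not inspect_audit_trail) holds, i.e. inspect_audit_trail is forbidden. None of the other listed options is forbidden under the premises.

inspect_audit_trail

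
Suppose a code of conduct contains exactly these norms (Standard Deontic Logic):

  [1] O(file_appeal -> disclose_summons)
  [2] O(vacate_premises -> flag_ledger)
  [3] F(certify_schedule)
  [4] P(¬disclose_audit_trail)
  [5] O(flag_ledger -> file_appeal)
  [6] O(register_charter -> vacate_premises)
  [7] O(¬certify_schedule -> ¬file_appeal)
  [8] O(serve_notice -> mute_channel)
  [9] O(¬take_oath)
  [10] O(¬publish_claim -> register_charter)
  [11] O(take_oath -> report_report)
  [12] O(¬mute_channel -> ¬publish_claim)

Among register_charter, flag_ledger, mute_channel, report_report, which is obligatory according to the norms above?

Premise 3, F(certify_schedule), is equivalent to O(¬certify_schedule).
With premise 7, O(¬certify_schedule -> ¬file_appeal), the K-axiom yields O(¬file_appeal).
The contrapositive of premise 5 (O(flag_ledger -> file_appeal)) is O(¬file_appeal -> ¬flag_ledger), and O(¬file_appeal) is already established, so O(¬flag_ledger).
Premise 2, O(vacate_premises -> flag_ledger), contraposes to O(¬flag_ledger -> ¬vacate_premises); with O(¬flag_ledger) we get O(¬vacate_premises).
Premise 6, O(register_charter -> vacate_premises), contraposes to O(¬vacate_premises -> ¬register_charter); with O(¬vacate_premises) we get O(¬register_charter).
Premise 10 is O(¬publish_claim -> register_charter); contrapositively O(¬register_charter -> publish_claim). Since O(¬register_charter) holds, K gives O(publish_claim).
Premise 12, O(¬mute_channel -> ¬publish_claim), contraposes to O(publish_claim -> mute_channel); with O(publish_claim) we get O(mute_channel).
So O(mute_channel) holds — mute_channel is obligatory. None of the other listed options is made obligatory by any chain of premises.

mute_channel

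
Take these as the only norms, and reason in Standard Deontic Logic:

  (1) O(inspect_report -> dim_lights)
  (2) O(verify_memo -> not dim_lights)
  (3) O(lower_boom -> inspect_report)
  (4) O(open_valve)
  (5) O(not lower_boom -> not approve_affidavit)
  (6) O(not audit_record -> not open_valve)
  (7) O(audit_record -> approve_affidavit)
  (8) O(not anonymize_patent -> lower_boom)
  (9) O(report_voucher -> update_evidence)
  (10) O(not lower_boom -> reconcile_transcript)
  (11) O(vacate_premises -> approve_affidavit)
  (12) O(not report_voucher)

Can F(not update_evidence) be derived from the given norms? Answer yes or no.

No

Premise 9 is O(report_voucher -> update_evidence), but O(report_voucher) is not derivable from the premises, so it does not yield O(update_evidence).
No other premise forces O(update_evidence). An ideal world satisfying every premise can still have not update_evidence true, so F(not update_evidence) is not derivable.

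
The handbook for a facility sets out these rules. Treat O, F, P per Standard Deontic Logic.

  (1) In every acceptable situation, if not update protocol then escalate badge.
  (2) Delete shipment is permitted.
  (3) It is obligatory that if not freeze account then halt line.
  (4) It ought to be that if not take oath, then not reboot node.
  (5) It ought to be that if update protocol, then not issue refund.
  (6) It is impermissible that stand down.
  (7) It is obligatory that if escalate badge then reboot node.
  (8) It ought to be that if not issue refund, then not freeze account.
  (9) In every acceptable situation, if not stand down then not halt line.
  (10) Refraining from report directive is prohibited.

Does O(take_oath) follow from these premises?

Premise 6 is F(stand_down), i.e. O(¬stand_down).
Premise 9 is O(¬stand_down → ¬halt_line); since O(¬stand_down), deontic closure gives O(¬halt_line).
The contrapositive of premise 3 (O(¬freeze_account → halt_line)) is O(¬halt_line → freeze_account), and O(¬halt_line) is already established, so O(freeze_account).
Premise 8, O(¬issue_refund → ¬freeze_account), contraposes to O(freeze_account → issue_refund); with O(freeze_account) we get O(issue_refund).
The contrapositive of premise 5 (O(update_protocol → ¬issue_refund)) is O(issue_refund → ¬update_protocol), and O(issue_refund) is already established, so O(¬update_protocol).
From O(¬update_protocol) and premise 1, O(¬update_protocol → escalate_badge), we obtain O(escalate_badge).
Applying K to premise 7 (O(escalate_badge → reboot_node)) and O(escalate_badge) yields O(reboot_node).
Premise 4 is O(¬take_oath → ¬reboot_node); contrapositively O(reboot_node → take_oath). Since O(reboot_node) holds, K gives O(take_oath).
Premises 2, 10 do not contribute to this derivation.
So O(take_oath) follows.

Yes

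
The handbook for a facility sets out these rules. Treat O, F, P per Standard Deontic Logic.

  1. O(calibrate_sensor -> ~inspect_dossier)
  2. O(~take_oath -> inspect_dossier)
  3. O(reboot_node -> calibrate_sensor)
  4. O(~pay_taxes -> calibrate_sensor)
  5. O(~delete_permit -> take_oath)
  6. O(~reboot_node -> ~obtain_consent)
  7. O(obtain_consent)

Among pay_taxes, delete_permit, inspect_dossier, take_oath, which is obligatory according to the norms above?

take_oath

Premise 7 states O(obtain_consent) outright.
Premise 6, O(~reboot_node -> ~obtain_consent), contraposes to O(obtain_consent -> reboot_node); with O(obtain_consent) we get O(reboot_node).
Premise 3 is O(reboot_node -> calibrate_sensor); since O(reboot_node), deontic closure gives O(calibrate_sensor).
With premise 1, O(calibrate_sensor -> ~inspect_dossier), the K-axiom yields O(~inspect_dossier).
Premise 2 is O(~take_oath -> inspect_dossier); contrapositively O(~inspect_dossier -> take_oath). Since O(~inspect_dossier) holds, K gives O(take_oath).
So O(take_oath) holds — take_oath is obligatory. None of the other listed options is made obligatory by any chain of premises.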